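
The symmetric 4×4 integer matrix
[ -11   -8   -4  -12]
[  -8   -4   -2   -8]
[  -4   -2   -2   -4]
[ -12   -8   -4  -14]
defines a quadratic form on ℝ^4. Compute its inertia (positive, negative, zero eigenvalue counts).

step 0: pivot -11 → sign −
step 1: pivot 20/11 → sign +
step 2: pivot -1 → sign −
step 3: pivot -6/5 → sign −
signature = (1, 3, 0)

Answer: (1, 3, 0)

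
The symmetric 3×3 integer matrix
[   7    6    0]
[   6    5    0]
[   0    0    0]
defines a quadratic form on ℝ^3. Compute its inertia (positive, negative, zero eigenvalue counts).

step 0: pivot 7 → sign +
step 1: pivot -1/7 → sign −
step 2: row/col 2 already zero → sign 0
signature = (1, 1, 1)

Answer: (1, 1, 1)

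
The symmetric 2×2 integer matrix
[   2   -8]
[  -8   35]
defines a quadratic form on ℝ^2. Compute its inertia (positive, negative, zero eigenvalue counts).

Answer: (2, 0, 0)

Derivation:
step 0: pivot 2 → sign +
step 1: pivot 3 → sign +
signature = (2, 0, 0)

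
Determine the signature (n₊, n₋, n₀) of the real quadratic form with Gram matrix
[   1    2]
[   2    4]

Answer: (1, 0, 1)

Derivation:
step 0: pivot 1 → sign +
step 1: row/col 1 already zero → sign 0
signature = (1, 0, 1)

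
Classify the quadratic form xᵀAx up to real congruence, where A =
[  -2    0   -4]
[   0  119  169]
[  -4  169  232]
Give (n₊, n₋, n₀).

Answer: (1, 2, 0)

Derivation:
step 0: pivot -2 → sign −
step 1: pivot 119 → sign +
step 2: pivot -1/119 → sign −
signature = (1, 2, 0)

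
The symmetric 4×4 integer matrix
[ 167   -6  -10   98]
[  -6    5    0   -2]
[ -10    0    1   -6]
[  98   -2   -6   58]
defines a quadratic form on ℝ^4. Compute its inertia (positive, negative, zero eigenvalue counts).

Answer: (4, 0, 0)

Derivation:
step 0: pivot 167 → sign +
step 1: pivot 799/167 → sign +
step 2: pivot 299/799 → sign +
step 3: pivot 2/299 → sign +
signature = (4, 0, 0)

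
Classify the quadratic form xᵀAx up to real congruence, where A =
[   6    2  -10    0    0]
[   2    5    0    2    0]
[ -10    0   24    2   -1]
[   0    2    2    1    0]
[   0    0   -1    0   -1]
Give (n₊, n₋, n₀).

Answer: (4, 1, 0)

Derivation:
step 0: pivot 6 → sign +
step 1: pivot 13/3 → sign +
step 2: pivot 62/13 → sign +
step 3: pivot 1/31 → sign +
step 4: pivot -3/2 → sign −
signature = (4, 1, 0)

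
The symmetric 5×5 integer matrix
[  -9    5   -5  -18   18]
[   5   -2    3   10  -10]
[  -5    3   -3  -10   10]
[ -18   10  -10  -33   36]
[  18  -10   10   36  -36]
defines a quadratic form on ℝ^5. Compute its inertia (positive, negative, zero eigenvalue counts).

Answer: (2, 2, 1)

Derivation:
step 0: pivot -9 → sign −
step 1: pivot 7/9 → sign +
step 2: pivot -2/7 → sign −
step 3: pivot 3 → sign +
step 4: row/col 4 already zero → sign 0
signature = (2, 2, 1)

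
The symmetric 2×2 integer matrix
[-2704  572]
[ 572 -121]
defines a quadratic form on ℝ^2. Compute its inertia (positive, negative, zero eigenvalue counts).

step 0: pivot -2704 → sign −
step 1: row/col 1 already zero → sign 0
signature = (0, 1, 1)

Answer: (0, 1, 1)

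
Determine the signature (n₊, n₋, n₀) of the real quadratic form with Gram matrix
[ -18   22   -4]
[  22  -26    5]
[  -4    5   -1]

step 0: pivot -18 → sign −
step 1: pivot 8/9 → sign +
step 2: pivot -1/8 → sign −
signature = (1, 2, 0)

Answer: (1, 2, 0)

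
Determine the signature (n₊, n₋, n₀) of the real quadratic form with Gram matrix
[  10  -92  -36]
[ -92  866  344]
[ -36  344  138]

step 0: pivot 10 → sign +
step 1: pivot 98/5 → sign +
step 2: pivot 2/49 → sign +
signature = (3, 0, 0)

Answer: (3, 0, 0)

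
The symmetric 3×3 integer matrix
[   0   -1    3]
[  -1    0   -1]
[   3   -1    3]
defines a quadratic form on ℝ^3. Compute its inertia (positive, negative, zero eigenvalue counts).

step 0: pivot -2 → sign −
step 1: pivot 1/2 → sign +
step 2: pivot -3 → sign −
signature = (1, 2, 0)

Answer: (1, 2, 0)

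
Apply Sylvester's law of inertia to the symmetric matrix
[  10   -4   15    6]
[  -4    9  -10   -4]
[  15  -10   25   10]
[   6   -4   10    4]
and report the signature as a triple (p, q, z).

step 0: pivot 10 → sign +
step 1: pivot 37/5 → sign +
step 2: pivot 25/74 → sign +
step 3: row/col 3 already zero → sign 0
signature = (3, 0, 1)

Answer: (3, 0, 1)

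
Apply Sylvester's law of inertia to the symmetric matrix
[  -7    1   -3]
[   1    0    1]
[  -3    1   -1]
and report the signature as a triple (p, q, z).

Answer: (1, 2, 0)

Derivation:
step 0: pivot -7 → sign −
step 1: pivot 1/7 → sign +
step 2: pivot -2 → sign −
signature = (1, 2, 0)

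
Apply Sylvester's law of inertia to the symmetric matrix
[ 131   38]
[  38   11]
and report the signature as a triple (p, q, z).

step 0: pivot 131 → sign +
step 1: pivot -3/131 → sign −
signature = (1, 1, 0)

Answer: (1, 1, 0)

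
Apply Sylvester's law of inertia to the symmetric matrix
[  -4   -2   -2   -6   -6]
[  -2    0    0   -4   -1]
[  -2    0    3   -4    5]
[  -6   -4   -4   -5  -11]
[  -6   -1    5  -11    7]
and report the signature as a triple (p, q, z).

step 0: pivot -4 → sign −
step 1: pivot 1 → sign +
step 2: pivot 3 → sign +
step 3: pivot 3 → sign +
step 4: row/col 4 already zero → sign 0
signature = (3, 1, 1)

Answer: (3, 1, 1)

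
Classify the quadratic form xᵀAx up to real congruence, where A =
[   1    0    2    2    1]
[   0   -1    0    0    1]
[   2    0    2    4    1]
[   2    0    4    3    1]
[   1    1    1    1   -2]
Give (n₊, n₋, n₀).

Answer: (1, 4, 0)

Derivation:
step 0: pivot 1 → sign +
step 1: pivot -1 → sign −
step 2: pivot -2 → sign −
step 3: pivot -1 → sign −
step 4: pivot -1/2 → sign −
signature = (1, 4, 0)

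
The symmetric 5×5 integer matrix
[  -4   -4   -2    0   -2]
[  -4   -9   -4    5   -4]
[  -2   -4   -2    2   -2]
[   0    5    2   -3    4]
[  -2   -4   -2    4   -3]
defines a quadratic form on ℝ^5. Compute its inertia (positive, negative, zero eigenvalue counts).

Answer: (1, 4, 0)

Derivation:
step 0: pivot -4 → sign −
step 1: pivot -5 → sign −
step 2: pivot -1/5 → sign −
step 3: pivot 2 → sign +
step 4: pivot -3 → sign −
signature = (1, 4, 0)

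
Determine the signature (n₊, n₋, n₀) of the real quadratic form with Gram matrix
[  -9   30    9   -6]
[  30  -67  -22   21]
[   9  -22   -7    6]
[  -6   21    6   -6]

step 0: pivot -9 → sign −
step 1: pivot 33 → sign +
step 2: pivot 2/33 → sign +
step 3: pivot -3 → sign −
signature = (2, 2, 0)

Answer: (2, 2, 0)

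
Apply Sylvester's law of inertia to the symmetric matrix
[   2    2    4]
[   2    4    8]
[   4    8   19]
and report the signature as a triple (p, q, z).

step 0: pivot 2 → sign +
step 1: pivot 2 → sign +
step 2: pivot 3 → sign +
signature = (3, 0, 0)

Answer: (3, 0, 0)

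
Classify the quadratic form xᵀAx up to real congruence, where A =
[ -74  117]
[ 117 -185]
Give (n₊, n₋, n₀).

step 0: pivot -74 → sign −
step 1: pivot -1/74 → sign −
signature = (0, 2, 0)

Answer: (0, 2, 0)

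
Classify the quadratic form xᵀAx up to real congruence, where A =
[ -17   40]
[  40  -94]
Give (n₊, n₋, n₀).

step 0: pivot -17 → sign −
step 1: pivot 2/17 → sign +
signature = (1, 1, 0)

Answer: (1, 1, 0)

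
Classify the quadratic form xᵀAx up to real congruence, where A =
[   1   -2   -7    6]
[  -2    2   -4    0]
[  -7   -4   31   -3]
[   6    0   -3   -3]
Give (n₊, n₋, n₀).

step 0: pivot 1 → sign +
step 1: pivot -2 → sign −
step 2: pivot 144 → sign +
step 3: pivot -1/16 → sign −
signature = (2, 2, 0)

Answer: (2, 2, 0)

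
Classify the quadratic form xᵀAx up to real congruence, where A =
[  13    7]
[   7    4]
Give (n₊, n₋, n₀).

Answer: (2, 0, 0)

Derivation:
step 0: pivot 13 → sign +
step 1: pivot 3/13 → sign +
signature = (2, 0, 0)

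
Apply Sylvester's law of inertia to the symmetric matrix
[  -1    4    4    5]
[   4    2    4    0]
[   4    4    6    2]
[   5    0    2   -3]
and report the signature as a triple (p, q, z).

Answer: (1, 2, 1)

Derivation:
step 0: pivot -1 → sign −
step 1: pivot 18 → sign +
step 2: pivot -2/9 → sign −
step 3: row/col 3 already zero → sign 0
signature = (1, 2, 1)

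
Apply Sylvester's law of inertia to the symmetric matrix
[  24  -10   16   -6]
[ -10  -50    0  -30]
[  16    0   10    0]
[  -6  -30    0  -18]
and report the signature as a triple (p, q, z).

step 0: pivot 24 → sign +
step 1: pivot -325/6 → sign −
step 2: pivot 2/13 → sign +
step 3: row/col 3 already zero → sign 0
signature = (2, 1, 1)

Answer: (2, 1, 1)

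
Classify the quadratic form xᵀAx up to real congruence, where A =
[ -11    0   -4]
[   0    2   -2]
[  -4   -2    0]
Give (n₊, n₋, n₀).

step 0: pivot -11 → sign −
step 1: pivot 2 → sign +
step 2: pivot -6/11 → sign −
signature = (1, 2, 0)

Answer: (1, 2, 0)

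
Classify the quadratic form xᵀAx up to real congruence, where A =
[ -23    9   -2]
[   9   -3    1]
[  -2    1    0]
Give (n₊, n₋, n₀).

Answer: (2, 1, 0)

Derivation:
step 0: pivot -23 → sign −
step 1: pivot 12/23 → sign +
step 2: pivot 1/12 → sign +
signature = (2, 1, 0)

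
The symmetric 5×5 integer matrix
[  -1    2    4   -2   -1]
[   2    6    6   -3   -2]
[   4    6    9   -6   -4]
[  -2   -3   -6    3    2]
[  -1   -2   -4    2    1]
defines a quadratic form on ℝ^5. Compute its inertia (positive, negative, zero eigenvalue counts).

step 0: pivot -1 → sign −
step 1: pivot 10 → sign +
step 2: pivot 27/5 → sign +
step 3: pivot -7/6 → sign −
step 4: pivot -2/7 → sign −
signature = (2, 3, 0)

Answer: (2, 3, 0)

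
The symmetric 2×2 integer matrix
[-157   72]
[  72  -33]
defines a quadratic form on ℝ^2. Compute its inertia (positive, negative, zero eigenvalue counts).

Answer: (1, 1, 0)

Derivation:
step 0: pivot -157 → sign −
step 1: pivot 3/157 → sign +
signature = (1, 1, 0)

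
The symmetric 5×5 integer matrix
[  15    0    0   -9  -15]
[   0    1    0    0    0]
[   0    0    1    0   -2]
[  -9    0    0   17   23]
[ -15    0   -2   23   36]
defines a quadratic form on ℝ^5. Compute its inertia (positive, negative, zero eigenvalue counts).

Answer: (5, 0, 0)

Derivation:
step 0: pivot 15 → sign +
step 1: pivot 1 → sign +
step 2: pivot 1 → sign +
step 3: pivot 58/5 → sign +
step 4: pivot 3/29 → sign +
signature = (5, 0, 0)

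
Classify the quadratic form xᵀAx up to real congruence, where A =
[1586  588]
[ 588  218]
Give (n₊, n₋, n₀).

Answer: (2, 0, 0)

Derivation:
step 0: pivot 1586 → sign +
step 1: pivot 2/793 → sign +
signature = (2, 0, 0)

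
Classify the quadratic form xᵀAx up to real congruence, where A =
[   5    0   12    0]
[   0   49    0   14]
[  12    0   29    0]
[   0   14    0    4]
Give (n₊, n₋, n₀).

step 0: pivot 5 → sign +
step 1: pivot 49 → sign +
step 2: pivot 1/5 → sign +
step 3: row/col 3 already zero → sign 0
signature = (3, 0, 1)

Answer: (3, 0, 1)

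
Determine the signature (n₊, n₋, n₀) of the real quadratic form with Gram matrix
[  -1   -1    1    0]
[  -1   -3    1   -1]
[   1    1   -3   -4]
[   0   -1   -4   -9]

Answer: (0, 4, 0)

Derivation:
step 0: pivot -1 → sign −
step 1: pivot -2 → sign −
step 2: pivot -2 → sign −
step 3: pivot -1/2 → sign −
signature = (0, 4, 0)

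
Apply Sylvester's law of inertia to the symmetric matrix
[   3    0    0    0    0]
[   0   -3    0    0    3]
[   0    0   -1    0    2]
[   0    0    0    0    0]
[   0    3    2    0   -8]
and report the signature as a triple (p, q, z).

step 0: pivot 3 → sign +
step 1: pivot -3 → sign −
step 2: pivot -1 → sign −
step 3: pivot -1 → sign −
step 4: row/col 4 already zero → sign 0
signature = (1, 3, 1)

Answer: (1, 3, 1)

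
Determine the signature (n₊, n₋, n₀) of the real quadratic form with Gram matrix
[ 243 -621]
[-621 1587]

step 0: pivot 243 → sign +
step 1: row/col 1 already zero → sign 0
signature = (1, 0, 1)

Answer: (1, 0, 1)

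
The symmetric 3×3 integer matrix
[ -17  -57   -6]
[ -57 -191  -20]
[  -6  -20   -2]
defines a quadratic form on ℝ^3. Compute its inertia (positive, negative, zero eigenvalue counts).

step 0: pivot -17 → sign −
step 1: pivot 2/17 → sign +
step 2: row/col 2 already zero → sign 0
signature = (1, 1, 1)

Answer: (1, 1, 1)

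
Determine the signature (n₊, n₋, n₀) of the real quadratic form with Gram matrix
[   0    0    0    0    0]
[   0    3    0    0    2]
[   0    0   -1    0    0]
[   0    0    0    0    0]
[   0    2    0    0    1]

step 0: pivot 3 → sign +
step 1: pivot -1 → sign −
step 2: pivot -1/3 → sign −
step 3: row/col 3 already zero → sign 0
step 4: row/col 4 already zero → sign 0
signature = (1, 2, 2)

Answer: (1, 2, 2)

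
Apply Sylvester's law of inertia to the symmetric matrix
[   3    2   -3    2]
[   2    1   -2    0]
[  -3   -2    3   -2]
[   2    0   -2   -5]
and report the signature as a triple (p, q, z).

Answer: (1, 2, 1)

Derivation:
step 0: pivot 3 → sign +
step 1: pivot -1/3 → sign −
step 2: pivot -1 → sign −
step 3: row/col 3 already zero → sign 0
signature = (1, 2, 1)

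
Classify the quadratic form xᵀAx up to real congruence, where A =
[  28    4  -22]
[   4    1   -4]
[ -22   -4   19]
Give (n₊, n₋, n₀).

step 0: pivot 28 → sign +
step 1: pivot 3/7 → sign +
step 2: row/col 2 already zero → sign 0
signature = (2, 0, 1)

Answer: (2, 0, 1)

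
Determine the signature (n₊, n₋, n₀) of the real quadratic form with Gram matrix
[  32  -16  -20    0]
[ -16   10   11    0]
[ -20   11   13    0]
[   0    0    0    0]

Answer: (2, 0, 2)

Derivation:
step 0: pivot 32 → sign +
step 1: pivot 2 → sign +
step 2: row/col 2 already zero → sign 0
step 3: row/col 3 already zero → sign 0
signature = (2, 0, 2)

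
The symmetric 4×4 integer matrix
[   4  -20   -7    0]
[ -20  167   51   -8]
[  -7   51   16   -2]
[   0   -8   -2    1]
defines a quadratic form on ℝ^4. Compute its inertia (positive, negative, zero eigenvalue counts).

step 0: pivot 4 → sign +
step 1: pivot 67 → sign +
step 2: pivot -19/268 → sign −
step 3: pivot 3/19 → sign +
signature = (3, 1, 0)

Answer: (3, 1, 0)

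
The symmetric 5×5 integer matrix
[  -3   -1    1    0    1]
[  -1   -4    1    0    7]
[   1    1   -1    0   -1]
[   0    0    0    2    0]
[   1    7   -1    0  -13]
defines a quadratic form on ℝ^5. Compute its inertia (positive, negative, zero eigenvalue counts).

step 0: pivot -3 → sign −
step 1: pivot -11/3 → sign −
step 2: pivot -6/11 → sign −
step 3: pivot 2 → sign +
step 4: row/col 4 already zero → sign 0
signature = (1, 3, 1)

Answer: (1, 3, 1)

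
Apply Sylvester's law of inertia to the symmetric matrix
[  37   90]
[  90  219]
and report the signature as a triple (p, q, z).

step 0: pivot 37 → sign +
step 1: pivot 3/37 → sign +
signature = (2, 0, 0)

Answer: (2, 0, 0)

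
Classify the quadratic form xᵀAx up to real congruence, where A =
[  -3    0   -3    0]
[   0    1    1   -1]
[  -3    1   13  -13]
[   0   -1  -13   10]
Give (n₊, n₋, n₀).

Answer: (2, 2, 0)

Derivation:
step 0: pivot -3 → sign −
step 1: pivot 1 → sign +
step 2: pivot 15 → sign +
step 3: pivot -3/5 → sign −
signature = (2, 2, 0)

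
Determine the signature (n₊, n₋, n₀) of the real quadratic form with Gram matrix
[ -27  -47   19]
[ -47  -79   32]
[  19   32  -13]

Answer: (1, 2, 0)

Derivation:
step 0: pivot -27 → sign −
step 1: pivot 76/27 → sign +
step 2: pivot -3/76 → sign −
signature = (1, 2, 0)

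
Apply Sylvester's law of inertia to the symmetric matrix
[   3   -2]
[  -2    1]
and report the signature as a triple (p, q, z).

Answer: (1, 1, 0)

Derivation:
step 0: pivot 3 → sign +
step 1: pivot -1/3 → sign −
signature = (1, 1, 0)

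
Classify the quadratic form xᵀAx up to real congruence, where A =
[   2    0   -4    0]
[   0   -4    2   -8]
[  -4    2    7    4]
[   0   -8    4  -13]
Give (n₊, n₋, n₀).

step 0: pivot 2 → sign +
step 1: pivot -4 → sign −
step 2: pivot 3 → sign +
step 3: row/col 3 already zero → sign 0
signature = (2, 1, 1)

Answer: (2, 1, 1)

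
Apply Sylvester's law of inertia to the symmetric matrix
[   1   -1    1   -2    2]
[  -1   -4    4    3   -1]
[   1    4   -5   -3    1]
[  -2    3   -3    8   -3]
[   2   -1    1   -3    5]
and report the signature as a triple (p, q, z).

Answer: (3, 2, 0)

Derivation:
step 0: pivot 1 → sign +
step 1: pivot -5 → sign −
step 2: pivot -1 → sign −
step 3: pivot 21/5 → sign +
step 4: pivot 6/7 → sign +
signature = (3, 2, 0)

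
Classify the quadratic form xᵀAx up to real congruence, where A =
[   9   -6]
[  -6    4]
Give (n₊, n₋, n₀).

Answer: (1, 0, 1)

Derivation:
step 0: pivot 9 → sign +
step 1: row/col 1 already zero → sign 0
signature = (1, 0, 1)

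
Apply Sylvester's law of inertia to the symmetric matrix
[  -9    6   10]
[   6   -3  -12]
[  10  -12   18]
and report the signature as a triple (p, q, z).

step 0: pivot -9 → sign −
step 1: pivot 1 → sign +
step 2: pivot 2/3 → sign +
signature = (2, 1, 0)

Answer: (2, 1, 0)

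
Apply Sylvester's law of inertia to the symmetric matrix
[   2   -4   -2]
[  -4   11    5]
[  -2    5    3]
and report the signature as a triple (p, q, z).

Answer: (3, 0, 0)

Derivation:
step 0: pivot 2 → sign +
step 1: pivot 3 → sign +
step 2: pivot 2/3 → sign +
signature = (3, 0, 0)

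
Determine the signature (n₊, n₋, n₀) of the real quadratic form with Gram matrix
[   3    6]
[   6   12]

step 0: pivot 3 → sign +
step 1: row/col 1 already zero → sign 0
signature = (1, 0, 1)

Answer: (1, 0, 1)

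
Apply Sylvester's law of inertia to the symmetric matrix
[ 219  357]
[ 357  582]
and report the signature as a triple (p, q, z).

Answer: (2, 0, 0)

Derivation:
step 0: pivot 219 → sign +
step 1: pivot 3/73 → sign +
signature = (2, 0, 0)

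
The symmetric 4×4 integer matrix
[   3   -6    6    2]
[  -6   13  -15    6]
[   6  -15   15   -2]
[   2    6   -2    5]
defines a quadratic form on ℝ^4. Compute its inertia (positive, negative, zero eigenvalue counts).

Answer: (2, 2, 0)

Derivation:
step 0: pivot 3 → sign +
step 1: pivot 1 → sign +
step 2: pivot -6 → sign −
step 3: pivot -1/3 → sign −
signature = (2, 2, 0)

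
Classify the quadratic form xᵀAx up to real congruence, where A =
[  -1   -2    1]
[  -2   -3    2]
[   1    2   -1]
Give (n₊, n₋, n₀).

step 0: pivot -1 → sign −
step 1: pivot 1 → sign +
step 2: row/col 2 already zero → sign 0
signature = (1, 1, 1)

Answer: (1, 1, 1)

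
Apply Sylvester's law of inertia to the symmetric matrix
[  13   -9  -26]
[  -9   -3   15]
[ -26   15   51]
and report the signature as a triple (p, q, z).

step 0: pivot 13 → sign +
step 1: pivot -120/13 → sign −
step 2: pivot -1/40 → sign −
signature = (1, 2, 0)

Answer: (1, 2, 0)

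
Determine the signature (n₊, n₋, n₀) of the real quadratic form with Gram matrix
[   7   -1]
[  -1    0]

step 0: pivot 7 → sign +
step 1: pivot -1/7 → sign −
signature = (1, 1, 0)

Answer: (1, 1, 0)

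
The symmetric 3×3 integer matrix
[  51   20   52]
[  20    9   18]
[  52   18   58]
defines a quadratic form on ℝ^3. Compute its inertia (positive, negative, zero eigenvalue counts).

step 0: pivot 51 → sign +
step 1: pivot 59/51 → sign +
step 2: pivot 2/59 → sign +
signature = (3, 0, 0)

Answer: (3, 0, 0)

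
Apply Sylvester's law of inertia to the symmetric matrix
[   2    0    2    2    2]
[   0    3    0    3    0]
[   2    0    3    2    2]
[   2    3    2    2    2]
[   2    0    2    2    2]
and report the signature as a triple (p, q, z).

step 0: pivot 2 → sign +
step 1: pivot 3 → sign +
step 2: pivot 1 → sign +
step 3: pivot -3 → sign −
step 4: row/col 4 already zero → sign 0
signature = (3, 1, 1)

Answer: (3, 1, 1)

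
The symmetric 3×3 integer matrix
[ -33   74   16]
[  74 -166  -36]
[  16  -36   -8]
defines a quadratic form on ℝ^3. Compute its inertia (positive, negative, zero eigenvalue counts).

Answer: (0, 2, 1)

Derivation:
step 0: pivot -33 → sign −
step 1: pivot -2/33 → sign −
step 2: row/col 2 already zero → sign 0
signature = (0, 2, 1)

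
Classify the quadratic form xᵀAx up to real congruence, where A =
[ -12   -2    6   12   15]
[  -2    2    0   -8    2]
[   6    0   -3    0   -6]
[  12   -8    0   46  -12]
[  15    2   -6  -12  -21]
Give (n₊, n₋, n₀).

Answer: (2, 3, 0)

Derivation:
step 0: pivot -12 → sign −
step 1: pivot 7/3 → sign +
step 2: pivot -3/7 → sign −
step 3: pivot 22 → sign +
step 4: pivot -3/22 → sign −
signature = (2, 3, 0)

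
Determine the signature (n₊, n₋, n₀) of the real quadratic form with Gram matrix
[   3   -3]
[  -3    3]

Answer: (1, 0, 1)

Derivation:
step 0: pivot 3 → sign +
step 1: row/col 1 already zero → sign 0
signature = (1, 0, 1)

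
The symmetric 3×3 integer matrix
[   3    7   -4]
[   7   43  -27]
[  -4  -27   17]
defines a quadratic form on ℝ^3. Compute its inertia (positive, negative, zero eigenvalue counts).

Answer: (2, 1, 0)

Derivation:
step 0: pivot 3 → sign +
step 1: pivot 80/3 → sign +
step 2: pivot -3/80 → sign −
signature = (2, 1, 0)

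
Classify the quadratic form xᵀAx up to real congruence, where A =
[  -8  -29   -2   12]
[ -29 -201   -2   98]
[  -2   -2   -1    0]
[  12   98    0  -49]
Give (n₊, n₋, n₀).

Answer: (0, 4, 0)

Derivation:
step 0: pivot -8 → sign −
step 1: pivot -767/8 → sign −
step 2: pivot -163/767 → sign −
step 3: pivot -3/163 → sign −
signature = (0, 4, 0)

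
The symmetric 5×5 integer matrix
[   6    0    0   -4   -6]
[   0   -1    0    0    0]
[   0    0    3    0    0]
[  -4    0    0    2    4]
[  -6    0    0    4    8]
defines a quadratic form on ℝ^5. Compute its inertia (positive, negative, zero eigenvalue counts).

step 0: pivot 6 → sign +
step 1: pivot -1 → sign −
step 2: pivot 3 → sign +
step 3: pivot -2/3 → sign −
step 4: pivot 2 → sign +
signature = (3, 2, 0)

Answer: (3, 2, 0)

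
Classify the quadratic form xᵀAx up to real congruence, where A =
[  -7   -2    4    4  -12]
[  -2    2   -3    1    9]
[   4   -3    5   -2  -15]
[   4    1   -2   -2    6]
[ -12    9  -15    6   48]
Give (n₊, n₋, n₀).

step 0: pivot -7 → sign −
step 1: pivot 18/7 → sign +
step 2: pivot 11/18 → sign +
step 3: pivot 3/11 → sign +
step 4: pivot 3 → sign +
signature = (4, 1, 0)

Answer: (4, 1, 0)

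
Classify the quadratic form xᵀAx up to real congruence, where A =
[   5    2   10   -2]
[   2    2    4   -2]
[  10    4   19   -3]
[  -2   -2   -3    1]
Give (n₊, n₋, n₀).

step 0: pivot 5 → sign +
step 1: pivot 6/5 → sign +
step 2: pivot -1 → sign −
step 3: row/col 3 already zero → sign 0
signature = (2, 1, 1)

Answer: (2, 1, 1)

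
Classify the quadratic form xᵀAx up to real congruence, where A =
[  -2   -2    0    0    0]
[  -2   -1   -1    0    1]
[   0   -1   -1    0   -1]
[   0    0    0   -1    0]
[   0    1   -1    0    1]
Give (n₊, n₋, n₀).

Answer: (1, 3, 1)

Derivation:
step 0: pivot -2 → sign −
step 1: pivot 1 → sign +
step 2: pivot -2 → sign −
step 3: pivot -1 → sign −
step 4: row/col 4 already zero → sign 0
signature = (1, 3, 1)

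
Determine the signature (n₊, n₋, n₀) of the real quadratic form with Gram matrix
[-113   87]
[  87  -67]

step 0: pivot -113 → sign −
step 1: pivot -2/113 → sign −
signature = (0, 2, 0)

Answer: (0, 2, 0)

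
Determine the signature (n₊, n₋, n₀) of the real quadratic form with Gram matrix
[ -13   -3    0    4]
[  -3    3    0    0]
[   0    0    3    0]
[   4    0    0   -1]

Answer: (2, 1, 1)

Derivation:
step 0: pivot -13 → sign −
step 1: pivot 48/13 → sign +
step 2: pivot 3 → sign +
step 3: row/col 3 already zero → sign 0
signature = (2, 1, 1)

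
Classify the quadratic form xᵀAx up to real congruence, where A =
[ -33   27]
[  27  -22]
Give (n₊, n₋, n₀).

Answer: (1, 1, 0)

Derivation:
step 0: pivot -33 → sign −
step 1: pivot 1/11 → sign +
signature = (1, 1, 0)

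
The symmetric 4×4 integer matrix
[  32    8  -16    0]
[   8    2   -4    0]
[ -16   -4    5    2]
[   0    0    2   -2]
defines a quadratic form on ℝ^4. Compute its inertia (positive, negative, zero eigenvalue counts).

Answer: (1, 2, 1)

Derivation:
step 0: pivot 32 → sign +
step 1: pivot -3 → sign −
step 2: pivot -2/3 → sign −
step 3: row/col 3 already zero → sign 0
signature = (1, 2, 1)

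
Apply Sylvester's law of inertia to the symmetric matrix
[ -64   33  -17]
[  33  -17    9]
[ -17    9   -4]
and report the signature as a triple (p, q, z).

Answer: (1, 2, 0)

Derivation:
step 0: pivot -64 → sign −
step 1: pivot 1/64 → sign +
step 2: pivot -3 → sign −
signature = (1, 2, 0)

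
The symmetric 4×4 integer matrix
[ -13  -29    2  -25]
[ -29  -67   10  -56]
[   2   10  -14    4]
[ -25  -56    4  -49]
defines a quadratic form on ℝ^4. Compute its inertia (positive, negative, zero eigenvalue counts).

step 0: pivot -13 → sign −
step 1: pivot -30/13 → sign −
step 2: pivot -2/5 → sign −
step 3: pivot -1/2 → sign −
signature = (0, 4, 0)

Answer: (0, 4, 0)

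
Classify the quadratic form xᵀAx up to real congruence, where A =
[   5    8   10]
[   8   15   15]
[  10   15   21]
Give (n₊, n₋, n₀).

Answer: (3, 0, 0)

Derivation:
step 0: pivot 5 → sign +
step 1: pivot 11/5 → sign +
step 2: pivot 6/11 → sign +
signature = (3, 0, 0)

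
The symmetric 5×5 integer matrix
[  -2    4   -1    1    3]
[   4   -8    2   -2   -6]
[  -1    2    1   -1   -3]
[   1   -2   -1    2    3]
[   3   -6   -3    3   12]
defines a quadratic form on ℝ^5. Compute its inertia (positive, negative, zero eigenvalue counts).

step 0: pivot -2 → sign −
step 1: pivot 3/2 → sign +
step 2: pivot 1 → sign +
step 3: pivot 3 → sign +
step 4: row/col 4 already zero → sign 0
signature = (3, 1, 1)

Answer: (3, 1, 1)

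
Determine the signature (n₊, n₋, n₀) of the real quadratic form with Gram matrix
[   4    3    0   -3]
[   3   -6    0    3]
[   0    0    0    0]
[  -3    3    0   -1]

step 0: pivot 4 → sign +
step 1: pivot -33/4 → sign −
step 2: pivot 1/11 → sign +
step 3: row/col 3 already zero → sign 0
signature = (2, 1, 1)

Answer: (2, 1, 1)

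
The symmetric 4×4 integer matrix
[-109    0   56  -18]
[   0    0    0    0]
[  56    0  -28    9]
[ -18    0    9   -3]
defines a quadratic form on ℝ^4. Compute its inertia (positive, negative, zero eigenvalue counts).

step 0: pivot -109 → sign −
step 1: pivot 84/109 → sign +
step 2: pivot -3/28 → sign −
step 3: row/col 3 already zero → sign 0
signature = (1, 2, 1)

Answer: (1, 2, 1)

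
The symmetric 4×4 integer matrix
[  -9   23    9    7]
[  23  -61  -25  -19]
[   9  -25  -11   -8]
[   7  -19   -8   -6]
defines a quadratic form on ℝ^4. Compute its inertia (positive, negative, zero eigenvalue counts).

Answer: (0, 3, 1)

Derivation:
step 0: pivot -9 → sign −
step 1: pivot -20/9 → sign −
step 2: pivot -1/5 → sign −
step 3: row/col 3 already zero → sign 0
signature = (0, 3, 1)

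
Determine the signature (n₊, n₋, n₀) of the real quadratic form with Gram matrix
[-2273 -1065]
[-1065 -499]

step 0: pivot -2273 → sign −
step 1: pivot -2/2273 → sign −
signature = (0, 2, 0)

Answer: (0, 2, 0)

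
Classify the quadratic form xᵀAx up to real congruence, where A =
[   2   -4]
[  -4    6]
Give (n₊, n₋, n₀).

Answer: (1, 1, 0)

Derivation:
step 0: pivot 2 → sign +
step 1: pivot -2 → sign −
signature = (1, 1, 0)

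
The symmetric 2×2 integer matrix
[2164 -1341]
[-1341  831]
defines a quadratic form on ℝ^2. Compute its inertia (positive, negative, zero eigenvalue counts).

Answer: (2, 0, 0)

Derivation:
step 0: pivot 2164 → sign +
step 1: pivot 3/2164 → sign +
signature = (2, 0, 0)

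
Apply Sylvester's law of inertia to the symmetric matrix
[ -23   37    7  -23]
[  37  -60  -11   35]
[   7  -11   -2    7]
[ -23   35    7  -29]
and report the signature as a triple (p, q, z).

Answer: (1, 3, 0)

Derivation:
step 0: pivot -23 → sign −
step 1: pivot -11/23 → sign −
step 2: pivot 3/11 → sign +
step 3: pivot -2 → sign −
signature = (1, 3, 0)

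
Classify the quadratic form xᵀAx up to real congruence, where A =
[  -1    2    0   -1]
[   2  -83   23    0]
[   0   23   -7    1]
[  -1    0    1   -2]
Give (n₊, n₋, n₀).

Answer: (0, 4, 0)

Derivation:
step 0: pivot -1 → sign −
step 1: pivot -79 → sign −
step 2: pivot -24/79 → sign −
step 3: pivot -3/8 → sign −
signature = (0, 4, 0)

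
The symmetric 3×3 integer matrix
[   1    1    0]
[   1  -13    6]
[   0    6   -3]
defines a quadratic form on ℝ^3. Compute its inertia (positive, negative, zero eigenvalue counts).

step 0: pivot 1 → sign +
step 1: pivot -14 → sign −
step 2: pivot -3/7 → sign −
signature = (1, 2, 0)

Answer: (1, 2, 0)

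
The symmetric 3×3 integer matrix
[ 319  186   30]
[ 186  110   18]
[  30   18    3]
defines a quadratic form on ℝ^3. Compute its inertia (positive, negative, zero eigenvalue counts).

Answer: (3, 0, 0)

Derivation:
step 0: pivot 319 → sign +
step 1: pivot 494/319 → sign +
step 2: pivot 3/247 → sign +
signature = (3, 0, 0)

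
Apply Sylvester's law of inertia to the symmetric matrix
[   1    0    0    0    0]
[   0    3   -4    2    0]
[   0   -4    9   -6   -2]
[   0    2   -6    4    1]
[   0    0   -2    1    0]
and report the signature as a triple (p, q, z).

step 0: pivot 1 → sign +
step 1: pivot 3 → sign +
step 2: pivot 11/3 → sign +
step 3: pivot -4/11 → sign −
step 4: pivot 3/4 → sign +
signature = (4, 1, 0)

Answer: (4, 1, 0)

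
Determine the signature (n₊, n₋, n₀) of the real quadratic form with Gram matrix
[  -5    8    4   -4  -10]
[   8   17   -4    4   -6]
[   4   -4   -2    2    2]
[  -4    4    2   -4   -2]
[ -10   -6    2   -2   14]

step 0: pivot -5 → sign −
step 1: pivot 149/5 → sign +
step 2: pivot 150/149 → sign +
step 3: pivot -2 → sign −
step 4: row/col 4 already zero → sign 0
signature = (2, 2, 1)

Answer: (2, 2, 1)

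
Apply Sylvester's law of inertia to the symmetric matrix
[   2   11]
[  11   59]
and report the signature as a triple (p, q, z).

step 0: pivot 2 → sign +
step 1: pivot -3/2 → sign −
signature = (1, 1, 0)

Answer: (1, 1, 0)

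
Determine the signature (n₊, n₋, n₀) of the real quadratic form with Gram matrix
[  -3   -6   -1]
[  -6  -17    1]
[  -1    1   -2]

Answer: (1, 2, 0)

Derivation:
step 0: pivot -3 → sign −
step 1: pivot -5 → sign −
step 2: pivot 2/15 → sign +
signature = (1, 2, 0)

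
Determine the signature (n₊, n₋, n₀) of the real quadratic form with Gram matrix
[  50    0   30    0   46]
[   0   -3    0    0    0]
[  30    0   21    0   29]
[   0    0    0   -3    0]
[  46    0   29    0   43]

Answer: (3, 2, 0)

Derivation:
step 0: pivot 50 → sign +
step 1: pivot -3 → sign −
step 2: pivot 3 → sign +
step 3: pivot -3 → sign −
step 4: pivot 2/75 → sign +
signature = (3, 2, 0)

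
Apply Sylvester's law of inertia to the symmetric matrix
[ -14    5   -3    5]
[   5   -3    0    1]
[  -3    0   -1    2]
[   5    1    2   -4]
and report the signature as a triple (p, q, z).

step 0: pivot -14 → sign −
step 1: pivot -17/14 → sign −
step 2: pivot 10/17 → sign +
step 3: pivot 1/5 → sign +
signature = (2, 2, 0)

Answer: (2, 2, 0)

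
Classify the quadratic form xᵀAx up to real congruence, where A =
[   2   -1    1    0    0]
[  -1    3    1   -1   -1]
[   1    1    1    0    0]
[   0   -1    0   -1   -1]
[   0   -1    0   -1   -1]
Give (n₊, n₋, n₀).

step 0: pivot 2 → sign +
step 1: pivot 5/2 → sign +
step 2: pivot -2/5 → sign −
step 3: pivot -1/2 → sign −
step 4: row/col 4 already zero → sign 0
signature = (2, 2, 1)

Answer: (2, 2, 1)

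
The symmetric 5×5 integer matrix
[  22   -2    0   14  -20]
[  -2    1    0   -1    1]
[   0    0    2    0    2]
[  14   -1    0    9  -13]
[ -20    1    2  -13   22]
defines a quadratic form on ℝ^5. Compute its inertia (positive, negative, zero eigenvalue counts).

Answer: (4, 0, 1)

Derivation:
step 0: pivot 22 → sign +
step 1: pivot 9/11 → sign +
step 2: pivot 2 → sign +
step 3: pivot 1 → sign +
step 4: row/col 4 already zero → sign 0
signature = (4, 0, 1)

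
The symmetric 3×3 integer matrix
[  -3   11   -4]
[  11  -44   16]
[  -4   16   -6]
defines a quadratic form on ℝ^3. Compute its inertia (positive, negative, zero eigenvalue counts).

step 0: pivot -3 → sign −
step 1: pivot -11/3 → sign −
step 2: pivot -2/11 → sign −
signature = (0, 3, 0)

Answer: (0, 3, 0)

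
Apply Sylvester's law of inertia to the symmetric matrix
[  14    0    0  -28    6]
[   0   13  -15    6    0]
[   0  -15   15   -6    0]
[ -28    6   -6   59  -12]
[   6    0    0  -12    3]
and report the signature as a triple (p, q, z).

Answer: (4, 1, 0)

Derivation:
step 0: pivot 14 → sign +
step 1: pivot 13 → sign +
step 2: pivot -30/13 → sign −
step 3: pivot 3/5 → sign +
step 4: pivot 3/7 → sign +
signature = (4, 1, 0)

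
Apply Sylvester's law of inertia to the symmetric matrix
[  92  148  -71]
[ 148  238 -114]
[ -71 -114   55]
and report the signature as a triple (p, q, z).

step 0: pivot 92 → sign +
step 1: pivot -2/23 → sign −
step 2: pivot 3/4 → sign +
signature = (2, 1, 0)

Answer: (2, 1, 0)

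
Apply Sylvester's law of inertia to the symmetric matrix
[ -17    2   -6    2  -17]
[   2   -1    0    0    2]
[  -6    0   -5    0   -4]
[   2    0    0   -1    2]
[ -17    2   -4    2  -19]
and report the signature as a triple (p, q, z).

step 0: pivot -17 → sign −
step 1: pivot -13/17 → sign −
step 2: pivot -29/13 → sign −
step 3: pivot -9/29 → sign −
step 4: pivot 2 → sign +
signature = (1, 4, 0)

Answer: (1, 4, 0)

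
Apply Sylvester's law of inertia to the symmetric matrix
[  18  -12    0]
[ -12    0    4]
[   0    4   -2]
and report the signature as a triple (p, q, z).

step 0: pivot 18 → sign +
step 1: pivot -8 → sign −
step 2: row/col 2 already zero → sign 0
signature = (1, 1, 1)

Answer: (1, 1, 1)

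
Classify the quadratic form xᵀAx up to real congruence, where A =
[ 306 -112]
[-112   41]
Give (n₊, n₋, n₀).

step 0: pivot 306 → sign +
step 1: pivot 1/153 → sign +
signature = (2, 0, 0)

Answer: (2, 0, 0)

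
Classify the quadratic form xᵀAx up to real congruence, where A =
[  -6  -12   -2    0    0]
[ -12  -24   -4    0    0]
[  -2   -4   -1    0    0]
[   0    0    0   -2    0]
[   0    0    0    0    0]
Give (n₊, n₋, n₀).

Answer: (0, 3, 2)

Derivation:
step 0: pivot -6 → sign −
step 1: pivot -1/3 → sign −
step 2: pivot -2 → sign −
step 3: row/col 3 already zero → sign 0
step 4: row/col 4 already zero → sign 0
signature = (0, 3, 2)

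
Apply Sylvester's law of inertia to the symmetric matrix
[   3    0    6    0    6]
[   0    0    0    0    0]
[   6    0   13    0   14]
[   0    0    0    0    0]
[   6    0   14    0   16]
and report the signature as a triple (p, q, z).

step 0: pivot 3 → sign +
step 1: pivot 1 → sign +
step 2: row/col 2 already zero → sign 0
step 3: row/col 3 already zero → sign 0
step 4: row/col 4 already zero → sign 0
signature = (2, 0, 3)

Answer: (2, 0, 3)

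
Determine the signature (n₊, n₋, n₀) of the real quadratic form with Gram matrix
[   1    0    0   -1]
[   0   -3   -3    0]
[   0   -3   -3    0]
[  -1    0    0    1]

step 0: pivot 1 → sign +
step 1: pivot -3 → sign −
step 2: row/col 2 already zero → sign 0
step 3: row/col 3 already zero → sign 0
signature = (1, 1, 2)

Answer: (1, 1, 2)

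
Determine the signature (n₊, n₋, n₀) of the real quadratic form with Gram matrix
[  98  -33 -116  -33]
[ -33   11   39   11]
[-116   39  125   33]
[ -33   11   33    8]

step 0: pivot 98 → sign +
step 1: pivot -11/98 → sign −
step 2: pivot -135/11 → sign −
step 3: pivot -1/15 → sign −
signature = (1, 3, 0)

Answer: (1, 3, 0)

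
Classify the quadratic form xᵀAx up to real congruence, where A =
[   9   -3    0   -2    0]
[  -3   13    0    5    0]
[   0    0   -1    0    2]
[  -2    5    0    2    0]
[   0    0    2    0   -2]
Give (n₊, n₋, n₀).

Answer: (3, 2, 0)

Derivation:
step 0: pivot 9 → sign +
step 1: pivot 12 → sign +
step 2: pivot -1 → sign −
step 3: pivot -1/108 → sign −
step 4: pivot 2 → sign +
signature = (3, 2, 0)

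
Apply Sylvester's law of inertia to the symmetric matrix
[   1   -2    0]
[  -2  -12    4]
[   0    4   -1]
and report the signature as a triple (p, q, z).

Answer: (1, 1, 1)

Derivation:
step 0: pivot 1 → sign +
step 1: pivot -16 → sign −
step 2: row/col 2 already zero → sign 0
signature = (1, 1, 1)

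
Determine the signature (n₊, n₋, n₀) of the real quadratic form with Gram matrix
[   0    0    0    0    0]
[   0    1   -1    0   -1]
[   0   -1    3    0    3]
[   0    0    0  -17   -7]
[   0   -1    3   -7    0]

step 0: pivot 1 → sign +
step 1: pivot 2 → sign +
step 2: pivot -17 → sign −
step 3: pivot -2/17 → sign −
step 4: row/col 4 already zero → sign 0
signature = (2, 2, 1)

Answer: (2, 2, 1)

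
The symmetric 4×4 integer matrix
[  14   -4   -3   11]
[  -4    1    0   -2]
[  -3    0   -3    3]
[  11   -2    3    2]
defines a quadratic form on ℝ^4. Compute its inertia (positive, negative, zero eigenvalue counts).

Answer: (3, 1, 0)

Derivation:
step 0: pivot 14 → sign +
step 1: pivot -1/7 → sign −
step 2: pivot 3/2 → sign +
step 3: pivot 1 → sign +
signature = (3, 1, 0)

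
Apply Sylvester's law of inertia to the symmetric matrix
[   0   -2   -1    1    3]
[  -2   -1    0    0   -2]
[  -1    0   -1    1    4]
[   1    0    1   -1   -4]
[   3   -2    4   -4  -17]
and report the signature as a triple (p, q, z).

step 0: pivot -1 → sign −
step 1: pivot 4 → sign +
step 2: pivot -5/4 → sign −
step 3: pivot 6/5 → sign +
step 4: row/col 4 already zero → sign 0
signature = (2, 2, 1)

Answer: (2, 2, 1)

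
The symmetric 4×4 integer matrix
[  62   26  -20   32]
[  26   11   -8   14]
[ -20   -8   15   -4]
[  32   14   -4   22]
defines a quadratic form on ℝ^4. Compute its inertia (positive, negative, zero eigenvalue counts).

step 0: pivot 62 → sign +
step 1: pivot 3/31 → sign +
step 2: pivot 7 → sign +
step 3: pivot -2/7 → sign −
signature = (3, 1, 0)

Answer: (3, 1, 0)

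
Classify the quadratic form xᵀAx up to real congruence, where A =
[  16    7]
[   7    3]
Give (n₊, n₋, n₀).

step 0: pivot 16 → sign +
step 1: pivot -1/16 → sign −
signature = (1, 1, 0)

Answer: (1, 1, 0)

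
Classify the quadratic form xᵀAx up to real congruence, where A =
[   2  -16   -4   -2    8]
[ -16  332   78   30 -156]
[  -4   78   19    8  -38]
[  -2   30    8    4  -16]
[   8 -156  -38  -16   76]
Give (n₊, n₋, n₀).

Answer: (3, 1, 1)

Derivation:
step 0: pivot 2 → sign +
step 1: pivot 204 → sign +
step 2: pivot 32/51 → sign +
step 3: pivot -3/32 → sign −
step 4: row/col 4 already zero → sign 0
signature = (3, 1, 1)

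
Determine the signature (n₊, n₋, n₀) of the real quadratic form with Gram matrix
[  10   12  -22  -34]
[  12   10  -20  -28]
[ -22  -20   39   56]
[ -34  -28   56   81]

Answer: (2, 2, 0)

Derivation:
step 0: pivot 10 → sign +
step 1: pivot -22/5 → sign −
step 2: pivot -1/11 → sign −
step 3: pivot 3 → sign +
signature = (2, 2, 0)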